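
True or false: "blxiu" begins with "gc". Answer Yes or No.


Input string: 'blxiu'
Prefix to check: 'gc'
First 2 characters of input: 'bl'
Match: False
Result: No


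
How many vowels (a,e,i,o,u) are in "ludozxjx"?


Input string: 'ludozxjx'
Operation: count vowels (a, e, i, o, u)
Scan: s[0]='l', s[1]='u' (vowel), s[2]='d', s[3]='o' (vowel), s[4]='z', s[5]='x', s[6]='j', s[7]='x'
Vowels found: 2
Result: 2


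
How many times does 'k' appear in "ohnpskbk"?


Input string: 'ohnpskbk'
Target character: 'k'
Scan each position: s[5]='k', s[7]='k'
Matches found at indices: 5, 7
Total: 2


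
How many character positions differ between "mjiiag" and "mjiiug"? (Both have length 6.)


String 1: 'mjiiag'
String 2: 'mjiiug'
Compare each position: pos 0: 'm'=='m', pos 1: 'j'=='j', pos 2: 'i'=='i', pos 3: 'i'=='i', pos 4: 'a'!='u', pos 5: 'g'=='g'
Differing positions: 1
Hamming distance: 1


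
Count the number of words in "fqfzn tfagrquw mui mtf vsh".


Input string: 'fqfzn tfagrquw mui mtf vsh'
Operation: split by spaces
Words found: 'fqfzn', 'tfagrquw', 'mui', 'mtf', 'vsh'
Word count: 5


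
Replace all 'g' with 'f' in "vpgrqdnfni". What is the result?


Input string: 'vpgrqdnfni'
Operation: replace 'g' with 'f'
Positions of 'g': 2
After replacement: vpfrqdnfni


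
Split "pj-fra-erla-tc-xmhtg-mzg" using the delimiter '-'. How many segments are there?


Input string: 'pj-fra-erla-tc-xmhtg-mzg'
Delimiter: '-'
Split result: 'pj', 'fra', 'erla', 'tc', 'xmhtg', 'mzg'
Number of parts: 6


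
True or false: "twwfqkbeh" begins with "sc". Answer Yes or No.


Input string: 'twwfqkbeh'
Prefix to check: 'sc'
First 2 characters of input: 'tw'
Match: False
Result: No


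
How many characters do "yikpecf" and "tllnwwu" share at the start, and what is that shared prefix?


String 1: 'yikpecf'
String 2: 'tllnwwu'
Compare position by position:
pos 0: 'y' vs 't' differ -> stop
Longest common prefix: "" (length 0)


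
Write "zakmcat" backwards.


Input string: 'zakmcat'
Operation: reverse character order
Original order: 'z' -> 'a' -> 'k' -> 'm' -> 'c' -> 'a' -> 't'
Reversed order: 't' -> 'a' -> 'c' -> 'm' -> 'k' -> 'a' -> 'z'
Result: tacmkaz


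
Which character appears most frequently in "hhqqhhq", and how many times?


Input: 'hhqqhhq'
Operation: tally each character
Counts: 'h':4, 'q':3
Maximum: 'h' appears 4 times


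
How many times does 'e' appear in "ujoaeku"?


Input string: 'ujoaeku'
Target character: 'e'
Scan each position: s[4]='e'
Matches found at indices: 4
Total: 1


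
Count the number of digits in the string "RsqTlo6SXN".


Input string: 'RsqTlo6SXN'
Operation: count digit characters (0-9)
Scan: 'R', 's', 'q', 'T', 'l', 'o', '6'(digit), 'S', 'X', 'N'
Digits found: 1
Result: 1


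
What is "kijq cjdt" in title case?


Input string: 'kijq cjdt'
Operation: capitalize first letter of each word
Word transformations: 'kijq'->'Kijq', 'cjdt'->'Cjdt'
Result: Kijq Cjdt


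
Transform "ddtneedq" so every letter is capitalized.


Input string: 'ddtneedq'
Operation: convert each letter to uppercase
Mapping: 'd'->'D', 'd'->'D', 't'->'T', 'n'->'N', 'e'->'E', 'e'->'E', 'd'->'D', 'q'->'Q'
Result: DDTNEEDQ


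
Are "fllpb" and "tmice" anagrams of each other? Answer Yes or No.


String 1: 'fllpb' -> sorted: 'bfllp'
String 2: 'tmice' -> sorted: 'ceimt'
Compare sorted forms: 'bfllp' != 'ceimt'
Anagram: No


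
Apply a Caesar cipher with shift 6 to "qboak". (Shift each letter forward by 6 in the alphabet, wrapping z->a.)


Input: 'qboak', shift = 6
Operation: for each letter, (position + 6) mod 26
Mapping: 'q'(16+6=22)->'w', 'b'(1+6=7)->'h', 'o'(14+6=20)->'u', 'a'(0+6=6)->'g', 'k'(10+6=16)->'q'
Result: whugq


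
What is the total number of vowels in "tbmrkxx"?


Input string: 'tbmrkxx'
Operation: count vowels (a, e, i, o, u)
Scan: s[0]='t', s[1]='b', s[2]='m', s[3]='r', s[4]='k', s[5]='x', s[6]='x'
Vowels found: 0
Result: 0


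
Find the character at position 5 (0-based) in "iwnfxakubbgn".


Input string: 'iwnfxakubbgn'
Operation: get character at index 5
Index mapping: s[0]='i', s[1]='w', s[2]='n', s[3]='f', s[4]='x', s[5]='a'
Result: 'a'


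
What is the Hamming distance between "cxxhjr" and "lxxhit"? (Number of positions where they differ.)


String 1: 'cxxhjr'
String 2: 'lxxhit'
Compare each position: pos 0: 'c'!='l', pos 1: 'x'=='x', pos 2: 'x'=='x', pos 3: 'h'=='h', pos 4: 'j'!='i', pos 5: 'r'!='t'
Differing positions: 3
Hamming distance: 3


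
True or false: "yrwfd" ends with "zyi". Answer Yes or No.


Input string: 'yrwfd'
Suffix to check: 'zyi'
Last 3 characters of input: 'wfd'
Match: False
Result: No


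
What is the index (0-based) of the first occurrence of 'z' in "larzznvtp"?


Input string: 'larzznvtp'
Target: 'z'
Scanning left to right: s[0]='l', s[1]='a', s[2]='r', s[3]='z'
First match at index: 3


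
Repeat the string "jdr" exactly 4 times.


Input string: 'jdr'
Operation: repeat 4 times
Concatenation: 'jdr' + 'jdr' + 'jdr' + 'jdr'
Result: jdrjdrjdrjdr


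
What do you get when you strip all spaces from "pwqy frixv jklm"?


Input string: 'pwqy frixv jklm'
Operation: remove all spaces
Words: 'pwqy', 'frixv', 'jklm'
Join without spaces: pwqyfrixvjklm


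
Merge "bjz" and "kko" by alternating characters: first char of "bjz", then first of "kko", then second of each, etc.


String 1: 'bjz'
String 2: 'kko'
Operation: alternate characters
Pairs: 'b'+'k', 'j'+'k', 'z'+'o'
Result: bkjkzo


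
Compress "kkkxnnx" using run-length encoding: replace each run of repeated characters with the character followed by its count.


Input: 'kkkxnnx'
Operation: identify consecutive runs
Runs: 'kkk' -> k3, 'x' -> x1, 'nn' -> n2, 'x' -> x1
Encoded: k3x1n2x1


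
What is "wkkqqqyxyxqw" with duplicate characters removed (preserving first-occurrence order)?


Input: 'wkkqqqyxyxqw'
Operation: keep first occurrence of each character
Scan: s[0]='w' new -> keep; s[1]='k' new -> keep; s[2]='k' seen -> skip; s[3]='q' new -> keep; s[4]='q' seen -> skip; s[5]='q' seen -> skip; s[6]='y' new -> keep; s[7]='x' new -> keep; s[8]='y' seen -> skip; s[9]='x' seen -> skip; s[10]='q' seen -> skip; s[11]='w' seen -> skip
Result: wkqyx


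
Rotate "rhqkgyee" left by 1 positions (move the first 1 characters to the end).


Input: 'rhqkgyee', shift = 1
Operation: split at index 1 and swap parts
Front part s[0:1] = 'r'
Back part s[1:] = 'hqkgyee'
Rotated = back + front = 'hqkgyee' + 'r'
Result: hqkgyeer


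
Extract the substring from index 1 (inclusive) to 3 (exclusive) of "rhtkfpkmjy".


Input string: 'rhtkfpkmjy'
Operation: slice [1:3]
Extract characters: s[1]='h', s[2]='t'
Result: ht


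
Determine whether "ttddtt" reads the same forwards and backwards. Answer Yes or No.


Input string: 'ttddtt'
Reversed: 'ttddtt'
Compare pairs: s[0]='t' vs s[5]='t' (match), s[1]='t' vs s[4]='t' (match), s[2]='d' vs s[3]='d' (match)
Palindrome: Yes


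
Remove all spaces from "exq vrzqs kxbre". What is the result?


Input string: 'exq vrzqs kxbre'
Operation: remove all spaces
Words: 'exq', 'vrzqs', 'kxbre'
Join without spaces: exqvrzqskxbre


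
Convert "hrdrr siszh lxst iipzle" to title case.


Input string: 'hrdrr siszh lxst iipzle'
Operation: capitalize first letter of each word
Word transformations: 'hrdrr'->'Hrdrr', 'siszh'->'Siszh', 'lxst'->'Lxst', 'iipzle'->'Iipzle'
Result: Hrdrr Siszh Lxst Iipzle


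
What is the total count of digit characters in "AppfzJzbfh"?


Input string: 'AppfzJzbfh'
Operation: count digit characters (0-9)
Scan: 'A', 'p', 'p', 'f', 'z', 'J', 'z', 'b', 'f', 'h'
Digits found: 0
Result: 0


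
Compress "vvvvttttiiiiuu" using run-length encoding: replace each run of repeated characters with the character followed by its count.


Input: 'vvvvttttiiiiuu'
Operation: identify consecutive runs
Runs: 'vvvv' -> v4, 'tttt' -> t4, 'iiii' -> i4, 'uu' -> u2
Encoded: v4t4i4u2


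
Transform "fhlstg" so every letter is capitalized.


Input string: 'fhlstg'
Operation: convert each letter to uppercase
Mapping: 'f'->'F', 'h'->'H', 'l'->'L', 's'->'S', 't'->'T', 'g'->'G'
Result: FHLSTG


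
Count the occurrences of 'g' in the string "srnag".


Input string: 'srnag'
Target character: 'g'
Scan each position: s[4]='g'
Matches found at indices: 4
Total: 1


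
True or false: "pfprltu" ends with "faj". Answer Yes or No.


Input string: 'pfprltu'
Suffix to check: 'faj'
Last 3 characters of input: 'ltu'
Match: False
Result: No


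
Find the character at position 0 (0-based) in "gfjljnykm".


Input string: 'gfjljnykm'
Operation: get character at index 0
Index mapping: s[0]='g'
Result: 'g'


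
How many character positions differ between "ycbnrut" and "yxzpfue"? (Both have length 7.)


String 1: 'ycbnrut'
String 2: 'yxzpfue'
Compare each position: pos 0: 'y'=='y', pos 1: 'c'!='x', pos 2: 'b'!='z', pos 3: 'n'!='p', pos 4: 'r'!='f', pos 5: 'u'=='u', pos 6: 't'!='e'
Differing positions: 5
Hamming distance: 5


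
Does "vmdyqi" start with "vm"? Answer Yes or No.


Input string: 'vmdyqi'
Prefix to check: 'vm'
First 2 characters of input: 'vm'
Match: True
Result: Yes


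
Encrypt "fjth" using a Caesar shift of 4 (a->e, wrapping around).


Input: 'fjth', shift = 4
Operation: for each letter, (position + 4) mod 26
Mapping: 'f'(5+4=9)->'j', 'j'(9+4=13)->'n', 't'(19+4=23)->'x', 'h'(7+4=11)->'l'
Result: jnxl


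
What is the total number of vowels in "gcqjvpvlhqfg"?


Input string: 'gcqjvpvlhqfg'
Operation: count vowels (a, e, i, o, u)
Scan: s[0]='g', s[1]='c', s[2]='q', s[3]='j', s[4]='v', s[5]='p', s[6]='v', s[7]='l', s[8]='h', s[9]='q', s[10]='f', s[11]='g'
Vowels found: 0
Result: 0


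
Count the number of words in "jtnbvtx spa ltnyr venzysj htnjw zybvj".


Input string: 'jtnbvtx spa ltnyr venzysj htnjw zybvj'
Operation: split by spaces
Words found: 'jtnbvtx', 'spa', 'ltnyr', 'venzysj', 'htnjw', 'zybvj'
Word count: 6


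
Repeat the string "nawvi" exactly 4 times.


Input string: 'nawvi'
Operation: repeat 4 times
Concatenation: 'nawvi' + 'nawvi' + 'nawvi' + 'nawvi'
Result: nawvinawvinawvinawvi


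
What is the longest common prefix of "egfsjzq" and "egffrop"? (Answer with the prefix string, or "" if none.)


String 1: 'egfsjzq'
String 2: 'egffrop'
Compare position by position:
pos 0: 'e' vs 'e' match
pos 1: 'g' vs 'g' match
pos 2: 'f' vs 'f' match
pos 3: 's' vs 'f' differ -> stop
Longest common prefix: "egf" (length 3)


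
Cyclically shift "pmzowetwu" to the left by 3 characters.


Input: 'pmzowetwu', shift = 3
Operation: split at index 3 and swap parts
Front part s[0:3] = 'pmz'
Back part s[3:] = 'owetwu'
Rotated = back + front = 'owetwu' + 'pmz'
Result: owetwupmz


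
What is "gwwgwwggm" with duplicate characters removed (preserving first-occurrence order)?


Input: 'gwwgwwggm'
Operation: keep first occurrence of each character
Scan: s[0]='g' new -> keep; s[1]='w' new -> keep; s[2]='w' seen -> skip; s[3]='g' seen -> skip; s[4]='w' seen -> skip; s[5]='w' seen -> skip; s[6]='g' seen -> skip; s[7]='g' seen -> skip; s[8]='m' new -> keep
Result: gwm


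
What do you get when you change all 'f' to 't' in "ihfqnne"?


Input string: 'ihfqnne'
Operation: replace 'f' with 't'
Positions of 'f': 2
After replacement: ihtqnne


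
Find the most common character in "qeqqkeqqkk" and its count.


Input: 'qeqqkeqqkk'
Operation: tally each character
Counts: 'e':2, 'k':3, 'q':5
Maximum: 'q' appears 5 times


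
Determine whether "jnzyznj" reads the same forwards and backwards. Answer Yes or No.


Input string: 'jnzyznj'
Reversed: 'jnzyznj'
Compare pairs: s[0]='j' vs s[6]='j' (match), s[1]='n' vs s[5]='n' (match), s[2]='z' vs s[4]='z' (match)
Palindrome: Yes


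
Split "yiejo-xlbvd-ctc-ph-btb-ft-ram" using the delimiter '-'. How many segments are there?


Input string: 'yiejo-xlbvd-ctc-ph-btb-ft-ram'
Delimiter: '-'
Split result: 'yiejo', 'xlbvd', 'ctc', 'ph', 'btb', 'ft', 'ram'
Number of parts: 7


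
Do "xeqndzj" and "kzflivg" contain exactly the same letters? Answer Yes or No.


String 1: 'xeqndzj' -> sorted: 'dejnqxz'
String 2: 'kzflivg' -> sorted: 'fgiklvz'
Compare sorted forms: 'dejnqxz' != 'fgiklvz'
Anagram: No


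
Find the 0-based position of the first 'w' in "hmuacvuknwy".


Input string: 'hmuacvuknwy'
Target: 'w'
Scanning left to right: s[0]='h', s[1]='m', s[2]='u', s[3]='a', s[4]='c', s[5]='v', s[6]='u', s[7]='k', s[8]='n', s[9]='w'
First match at index: 9


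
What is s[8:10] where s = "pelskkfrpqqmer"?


Input string: 'pelskkfrpqqmer'
Operation: slice [8:10]
Extract characters: s[8]='p', s[9]='q'
Result: pq


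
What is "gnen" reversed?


Input string: 'gnen'
Operation: reverse character order
Original order: 'g' -> 'n' -> 'e' -> 'n'
Reversed order: 'n' -> 'e' -> 'n' -> 'g'
Result: neng


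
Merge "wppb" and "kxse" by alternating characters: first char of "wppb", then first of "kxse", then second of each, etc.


String 1: 'wppb'
String 2: 'kxse'
Operation: alternate characters
Pairs: 'w'+'k', 'p'+'x', 'p'+'s', 'b'+'e'
Result: wkpxpsbe


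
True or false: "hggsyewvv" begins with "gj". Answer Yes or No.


Input string: 'hggsyewvv'
Prefix to check: 'gj'
First 2 characters of input: 'hg'
Match: False
Result: No


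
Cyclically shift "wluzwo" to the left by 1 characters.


Input: 'wluzwo', shift = 1
Operation: split at index 1 and swap parts
Front part s[0:1] = 'w'
Back part s[1:] = 'luzwo'
Rotated = back + front = 'luzwo' + 'w'
Result: luzwow


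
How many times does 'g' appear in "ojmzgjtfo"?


Input string: 'ojmzgjtfo'
Target character: 'g'
Scan each position: s[4]='g'
Matches found at indices: 4
Total: 1


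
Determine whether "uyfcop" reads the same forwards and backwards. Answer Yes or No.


Input string: 'uyfcop'
Reversed: 'pocfyu'
Compare pairs: s[0]='u' vs s[5]='p' (mismatch), s[1]='y' vs s[4]='o' (mismatch), s[2]='f' vs s[3]='c' (mismatch)
Palindrome: No


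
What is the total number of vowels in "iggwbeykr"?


Input string: 'iggwbeykr'
Operation: count vowels (a, e, i, o, u)
Scan: s[0]='i' (vowel), s[1]='g', s[2]='g', s[3]='w', s[4]='b', s[5]='e' (vowel), s[6]='y', s[7]='k', s[8]='r'
Vowels found: 2
Result: 2


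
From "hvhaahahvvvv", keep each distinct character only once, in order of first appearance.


Input: 'hvhaahahvvvv'
Operation: keep first occurrence of each character
Scan: s[0]='h' new -> keep; s[1]='v' new -> keep; s[2]='h' seen -> skip; s[3]='a' new -> keep; s[4]='a' seen -> skip; s[5]='h' seen -> skip; s[6]='a' seen -> skip; s[7]='h' seen -> skip; s[8]='v' seen -> skip; s[9]='v' seen -> skip; s[10]='v' seen -> skip; s[11]='v' seen -> skip
Result: hva


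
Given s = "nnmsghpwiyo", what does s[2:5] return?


Input string: 'nnmsghpwiyo'
Operation: slice [2:5]
Extract characters: s[2]='m', s[3]='s', s[4]='g'
Result: msg


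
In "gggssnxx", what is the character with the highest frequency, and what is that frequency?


Input: 'gggssnxx'
Operation: tally each character
Counts: 'g':3, 'n':1, 's':2, 'x':2
Maximum: 'g' appears 3 times


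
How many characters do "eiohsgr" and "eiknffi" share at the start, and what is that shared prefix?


String 1: 'eiohsgr'
String 2: 'eiknffi'
Compare position by position:
pos 0: 'e' vs 'e' match
pos 1: 'i' vs 'i' match
pos 2: 'o' vs 'k' differ -> stop
Longest common prefix: "ei" (length 2)


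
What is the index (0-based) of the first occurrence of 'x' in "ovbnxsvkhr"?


Input string: 'ovbnxsvkhr'
Target: 'x'
Scanning left to right: s[0]='o', s[1]='v', s[2]='b', s[3]='n', s[4]='x'
First match at index: 4


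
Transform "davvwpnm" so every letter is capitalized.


Input string: 'davvwpnm'
Operation: convert each letter to uppercase
Mapping: 'd'->'D', 'a'->'A', 'v'->'V', 'v'->'V', 'w'->'W', 'p'->'P', 'n'->'N', 'm'->'M'
Result: DAVVWPNM


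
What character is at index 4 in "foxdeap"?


Input string: 'foxdeap'
Operation: get character at index 4
Index mapping: s[0]='f', s[1]='o', s[2]='x', s[3]='d', s[4]='e'
Result: 'e'


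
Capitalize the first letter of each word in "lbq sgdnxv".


Input string: 'lbq sgdnxv'
Operation: capitalize first letter of each word
Word transformations: 'lbq'->'Lbq', 'sgdnxv'->'Sgdnxv'
Result: Lbq Sgdnxv


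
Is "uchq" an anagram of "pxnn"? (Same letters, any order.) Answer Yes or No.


String 1: 'pxnn' -> sorted: 'nnpx'
String 2: 'uchq' -> sorted: 'chqu'
Compare sorted forms: 'nnpx' != 'chqu'
Anagram: No


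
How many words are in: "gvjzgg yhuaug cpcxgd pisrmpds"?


Input string: 'gvjzgg yhuaug cpcxgd pisrmpds'
Operation: split by spaces
Words found: 'gvjzgg', 'yhuaug', 'cpcxgd', 'pisrmpds'
Word count: 4


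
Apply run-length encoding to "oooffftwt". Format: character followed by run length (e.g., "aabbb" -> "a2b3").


Input: 'oooffftwt'
Operation: identify consecutive runs
Runs: 'ooo' -> o3, 'fff' -> f3, 't' -> t1, 'w' -> w1, 't' -> t1
Encoded: o3f3t1w1t1


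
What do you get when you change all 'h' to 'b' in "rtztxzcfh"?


Input string: 'rtztxzcfh'
Operation: replace 'h' with 'b'
Positions of 'h': 8
After replacement: rtztxzcfb


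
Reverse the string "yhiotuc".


Input string: 'yhiotuc'
Operation: reverse character order
Original order: 'y' -> 'h' -> 'i' -> 'o' -> 't' -> 'u' -> 'c'
Reversed order: 'c' -> 'u' -> 't' -> 'o' -> 'i' -> 'h' -> 'y'
Result: cutoihy


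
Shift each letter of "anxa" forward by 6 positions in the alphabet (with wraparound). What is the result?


Input: 'anxa', shift = 6
Operation: for each letter, (position + 6) mod 26
Mapping: 'a'(0+6=6)->'g', 'n'(13+6=19)->'t', 'x'(23+6=29, 29 mod 26=3)->'d', 'a'(0+6=6)->'g'
Result: gtdg


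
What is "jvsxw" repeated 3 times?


Input string: 'jvsxw'
Operation: repeat 3 times
Concatenation: 'jvsxw' + 'jvsxw' + 'jvsxw'
Result: jvsxwjvsxwjvsxw


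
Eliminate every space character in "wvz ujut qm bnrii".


Input string: 'wvz ujut qm bnrii'
Operation: remove all spaces
Words: 'wvz', 'ujut', 'qm', 'bnrii'
Join without spaces: wvzujutqmbnrii


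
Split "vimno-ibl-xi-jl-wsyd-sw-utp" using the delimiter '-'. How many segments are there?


Input string: 'vimno-ibl-xi-jl-wsyd-sw-utp'
Delimiter: '-'
Split result: 'vimno', 'ibl', 'xi', 'jl', 'wsyd', 'sw', 'utp'
Number of parts: 7


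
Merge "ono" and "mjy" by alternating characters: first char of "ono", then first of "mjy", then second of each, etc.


String 1: 'ono'
String 2: 'mjy'
Operation: alternate characters
Pairs: 'o'+'m', 'n'+'j', 'o'+'y'
Result: omnjoy


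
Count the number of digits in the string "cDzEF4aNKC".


Input string: 'cDzEF4aNKC'
Operation: count digit characters (0-9)
Scan: 'c', 'D', 'z', 'E', 'F', '4'(digit), 'a', 'N', 'K', 'C'
Digits found: 1
Result: 1


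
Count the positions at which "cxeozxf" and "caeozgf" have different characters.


String 1: 'cxeozxf'
String 2: 'caeozgf'
Compare each position: pos 0: 'c'=='c', pos 1: 'x'!='a', pos 2: 'e'=='e', pos 3: 'o'=='o', pos 4: 'z'=='z', pos 5: 'x'!='g', pos 6: 'f'=='f'
Differing positions: 2
Hamming distance: 2


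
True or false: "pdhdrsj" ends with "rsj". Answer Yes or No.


Input string: 'pdhdrsj'
Suffix to check: 'rsj'
Last 3 characters of input: 'rsj'
Match: True
Result: Yes


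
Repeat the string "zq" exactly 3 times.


Input string: 'zq'
Operation: repeat 3 times
Concatenation: 'zq' + 'zq' + 'zq'
Result: zqzqzq


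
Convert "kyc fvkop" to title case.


Input string: 'kyc fvkop'
Operation: capitalize first letter of each word
Word transformations: 'kyc'->'Kyc', 'fvkop'->'Fvkop'
Result: Kyc Fvkop


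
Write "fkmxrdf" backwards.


Input string: 'fkmxrdf'
Operation: reverse character order
Original order: 'f' -> 'k' -> 'm' -> 'x' -> 'r' -> 'd' -> 'f'
Reversed order: 'f' -> 'd' -> 'r' -> 'x' -> 'm' -> 'k' -> 'f'
Result: fdrxmkf


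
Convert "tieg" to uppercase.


Input string: 'tieg'
Operation: convert each letter to uppercase
Mapping: 't'->'T', 'i'->'I', 'e'->'E', 'g'->'G'
Result: TIEG


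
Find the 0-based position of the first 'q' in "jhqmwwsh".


Input string: 'jhqmwwsh'
Target: 'q'
Scanning left to right: s[0]='j', s[1]='h', s[2]='q'
First match at index: 2


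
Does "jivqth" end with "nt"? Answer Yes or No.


Input string: 'jivqth'
Suffix to check: 'nt'
Last 2 characters of input: 'th'
Match: False
Result: No


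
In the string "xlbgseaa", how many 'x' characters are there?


Input string: 'xlbgseaa'
Target character: 'x'
Scan each position: s[0]='x'
Matches found at indices: 0
Total: 1


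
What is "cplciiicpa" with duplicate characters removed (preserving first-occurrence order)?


Input: 'cplciiicpa'
Operation: keep first occurrence of each character
Scan: s[0]='c' new -> keep; s[1]='p' new -> keep; s[2]='l' new -> keep; s[3]='c' seen -> skip; s[4]='i' new -> keep; s[5]='i' seen -> skip; s[6]='i' seen -> skip; s[7]='c' seen -> skip; s[8]='p' seen -> skip; s[9]='a' new -> keep
Result: cplia


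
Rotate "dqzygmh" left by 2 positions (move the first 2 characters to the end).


Input: 'dqzygmh', shift = 2
Operation: split at index 2 and swap parts
Front part s[0:2] = 'dq'
Back part s[2:] = 'zygmh'
Rotated = back + front = 'zygmh' + 'dq'
Result: zygmhdq


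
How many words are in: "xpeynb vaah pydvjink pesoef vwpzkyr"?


Input string: 'xpeynb vaah pydvjink pesoef vwpzkyr'
Operation: split by spaces
Words found: 'xpeynb', 'vaah', 'pydvjink', 'pesoef', 'vwpzkyr'
Word count: 5


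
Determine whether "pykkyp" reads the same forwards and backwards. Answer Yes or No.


Input string: 'pykkyp'
Reversed: 'pykkyp'
Compare pairs: s[0]='p' vs s[5]='p' (match), s[1]='y' vs s[4]='y' (match), s[2]='k' vs s[3]='k' (match)
Palindrome: Yes


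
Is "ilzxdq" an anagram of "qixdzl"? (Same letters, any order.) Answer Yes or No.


String 1: 'qixdzl' -> sorted: 'dilqxz'
String 2: 'ilzxdq' -> sorted: 'dilqxz'
Compare sorted forms: 'dilqxz' == 'dilqxz'
Anagram: Yes


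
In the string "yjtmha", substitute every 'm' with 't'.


Input string: 'yjtmha'
Operation: replace 'm' with 't'
Positions of 'm': 3
After replacement: yjttha


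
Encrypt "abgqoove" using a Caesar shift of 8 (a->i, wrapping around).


Input: 'abgqoove', shift = 8
Operation: for each letter, (position + 8) mod 26
Mapping: 'a'(0+8=8)->'i', 'b'(1+8=9)->'j', 'g'(6+8=14)->'o', 'q'(16+8=24)->'y', 'o'(14+8=22)->'w', 'o'(14+8=22)->'w', 'v'(21+8=29, 29 mod 26=3)->'d', 'e'(4+8=12)->'m'
Result: ijoywwdm


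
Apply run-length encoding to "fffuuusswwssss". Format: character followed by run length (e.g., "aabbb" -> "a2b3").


Input: 'fffuuusswwssss'
Operation: identify consecutive runs
Runs: 'fff' -> f3, 'uuu' -> u3, 'ss' -> s2, 'ww' -> w2, 'ssss' -> s4
Encoded: f3u3s2w2s4


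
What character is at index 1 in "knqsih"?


Input string: 'knqsih'
Operation: get character at index 1
Index mapping: s[0]='k', s[1]='n'
Result: 'n'


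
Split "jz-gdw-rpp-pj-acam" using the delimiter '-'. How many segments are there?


Input string: 'jz-gdw-rpp-pj-acam'
Delimiter: '-'
Split result: 'jz', 'gdw', 'rpp', 'pj', 'acam'
Number of parts: 5


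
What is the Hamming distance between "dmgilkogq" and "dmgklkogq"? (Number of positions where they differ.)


String 1: 'dmgilkogq'
String 2: 'dmgklkogq'
Compare each position: pos 0: 'd'=='d', pos 1: 'm'=='m', pos 2: 'g'=='g', pos 3: 'i'!='k', pos 4: 'l'=='l', pos 5: 'k'=='k', pos 6: 'o'=='o', pos 7: 'g'=='g', pos 8: 'q'=='q'
Differing positions: 1
Hamming distance: 1


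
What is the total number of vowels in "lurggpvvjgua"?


Input string: 'lurggpvvjgua'
Operation: count vowels (a, e, i, o, u)
Scan: s[0]='l', s[1]='u' (vowel), s[2]='r', s[3]='g', s[4]='g', s[5]='p', s[6]='v', s[7]='v', s[8]='j', s[9]='g', s[10]='u' (vowel), s[11]='a' (vowel)
Vowels found: 3
Result: 3


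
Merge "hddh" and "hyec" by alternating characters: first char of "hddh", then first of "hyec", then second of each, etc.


String 1: 'hddh'
String 2: 'hyec'
Operation: alternate characters
Pairs: 'h'+'h', 'd'+'y', 'd'+'e', 'h'+'c'
Result: hhdydehc


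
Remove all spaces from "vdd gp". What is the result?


Input string: 'vdd gp'
Operation: remove all spaces
Words: 'vdd', 'gp'
Join without spaces: vddgp


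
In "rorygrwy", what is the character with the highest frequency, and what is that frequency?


Input: 'rorygrwy'
Operation: tally each character
Counts: 'g':1, 'o':1, 'r':3, 'w':1, 'y':2
Maximum: 'r' appears 3 times


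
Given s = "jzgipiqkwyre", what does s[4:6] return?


Input string: 'jzgipiqkwyre'
Operation: slice [4:6]
Extract characters: s[4]='p', s[5]='i'
Result: pi


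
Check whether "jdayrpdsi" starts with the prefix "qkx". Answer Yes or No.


Input string: 'jdayrpdsi'
Prefix to check: 'qkx'
First 3 characters of input: 'jda'
Match: False
Result: No


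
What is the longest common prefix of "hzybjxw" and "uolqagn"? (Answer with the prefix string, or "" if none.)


String 1: 'hzybjxw'
String 2: 'uolqagn'
Compare position by position:
pos 0: 'h' vs 'u' differ -> stop
Longest common prefix: "" (length 0)


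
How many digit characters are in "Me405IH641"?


Input string: 'Me405IH641'
Operation: count digit characters (0-9)
Scan: 'M', 'e', '4'(digit), '0'(digit), '5'(digit), 'I', 'H', '6'(digit), '4'(digit), '1'(digit)
Digits found: 6
Result: 6


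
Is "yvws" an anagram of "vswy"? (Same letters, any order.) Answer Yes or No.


String 1: 'vswy' -> sorted: 'svwy'
String 2: 'yvws' -> sorted: 'svwy'
Compare sorted forms: 'svwy' == 'svwy'
Anagram: Yes


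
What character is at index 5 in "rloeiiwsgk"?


Input string: 'rloeiiwsgk'
Operation: get character at index 5
Index mapping: s[0]='r', s[1]='l', s[2]='o', s[3]='e', s[4]='i', s[5]='i'
Result: 'i'


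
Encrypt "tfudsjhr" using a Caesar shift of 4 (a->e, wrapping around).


Input: 'tfudsjhr', shift = 4
Operation: for each letter, (position + 4) mod 26
Mapping: 't'(19+4=23)->'x', 'f'(5+4=9)->'j', 'u'(20+4=24)->'y', 'd'(3+4=7)->'h', 's'(18+4=22)->'w', 'j'(9+4=13)->'n', 'h'(7+4=11)->'l', 'r'(17+4=21)->'v'
Result: xjyhwnlv


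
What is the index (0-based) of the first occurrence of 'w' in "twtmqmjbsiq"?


Input string: 'twtmqmjbsiq'
Target: 'w'
Scanning left to right: s[0]='t', s[1]='w'
First match at index: 1


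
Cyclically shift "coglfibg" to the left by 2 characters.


Input: 'coglfibg', shift = 2
Operation: split at index 2 and swap parts
Front part s[0:2] = 'co'
Back part s[2:] = 'glfibg'
Rotated = back + front = 'glfibg' + 'co'
Result: glfibgco


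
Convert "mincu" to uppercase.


Input string: 'mincu'
Operation: convert each letter to uppercase
Mapping: 'm'->'M', 'i'->'I', 'n'->'N', 'c'->'C', 'u'->'U'
Result: MINCU


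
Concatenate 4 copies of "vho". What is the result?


Input string: 'vho'
Operation: repeat 4 times
Concatenation: 'vho' + 'vho' + 'vho' + 'vho'
Result: vhovhovhovho


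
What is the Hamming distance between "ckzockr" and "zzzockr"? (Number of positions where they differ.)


String 1: 'ckzockr'
String 2: 'zzzockr'
Compare each position: pos 0: 'c'!='z', pos 1: 'k'!='z', pos 2: 'z'=='z', pos 3: 'o'=='o', pos 4: 'c'=='c', pos 5: 'k'=='k', pos 6: 'r'=='r'
Differing positions: 2
Hamming distance: 2


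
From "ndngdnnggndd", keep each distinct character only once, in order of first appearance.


Input: 'ndngdnnggndd'
Operation: keep first occurrence of each character
Scan: s[0]='n' new -> keep; s[1]='d' new -> keep; s[2]='n' seen -> skip; s[3]='g' new -> keep; s[4]='d' seen -> skip; s[5]='n' seen -> skip; s[6]='n' seen -> skip; s[7]='g' seen -> skip; s[8]='g' seen -> skip; s[9]='n' seen -> skip; s[10]='d' seen -> skip; s[11]='d' seen -> skip
Result: ndg


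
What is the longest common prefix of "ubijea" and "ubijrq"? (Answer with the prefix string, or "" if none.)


String 1: 'ubijea'
String 2: 'ubijrq'
Compare position by position:
pos 0: 'u' vs 'u' match
pos 1: 'b' vs 'b' match
pos 2: 'i' vs 'i' match
pos 3: 'j' vs 'j' match
pos 4: 'e' vs 'r' differ -> stop
Longest common prefix: "ubij" (length 4)


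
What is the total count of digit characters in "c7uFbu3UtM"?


Input string: 'c7uFbu3UtM'
Operation: count digit characters (0-9)
Scan: 'c', '7'(digit), 'u', 'F', 'b', 'u', '3'(digit), 'U', 't', 'M'
Digits found: 2
Result: 2


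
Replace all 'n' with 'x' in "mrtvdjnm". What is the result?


Input string: 'mrtvdjnm'
Operation: replace 'n' with 'x'
Positions of 'n': 6
After replacement: mrtvdjxm


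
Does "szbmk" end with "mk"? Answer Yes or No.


Input string: 'szbmk'
Suffix to check: 'mk'
Last 2 characters of input: 'mk'
Match: True
Result: Yes


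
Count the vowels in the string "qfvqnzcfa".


Input string: 'qfvqnzcfa'
Operation: count vowels (a, e, i, o, u)
Scan: s[0]='q', s[1]='f', s[2]='v', s[3]='q', s[4]='n', s[5]='z', s[6]='c', s[7]='f', s[8]='a' (vowel)
Vowels found: 1
Result: 1


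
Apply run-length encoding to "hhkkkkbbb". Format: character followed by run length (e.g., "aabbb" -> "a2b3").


Input: 'hhkkkkbbb'
Operation: identify consecutive runs
Runs: 'hh' -> h2, 'kkkk' -> k4, 'bbb' -> b3
Encoded: h2k4b3


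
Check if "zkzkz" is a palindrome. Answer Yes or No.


Input string: 'zkzkz'
Reversed: 'zkzkz'
Compare pairs: s[0]='z' vs s[4]='z' (match), s[1]='k' vs s[3]='k' (match)
Palindrome: Yes


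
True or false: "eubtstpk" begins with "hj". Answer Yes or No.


Input string: 'eubtstpk'
Prefix to check: 'hj'
First 2 characters of input: 'eu'
Match: False
Result: No


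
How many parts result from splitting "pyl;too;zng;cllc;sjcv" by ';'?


Input string: 'pyl;too;zng;cllc;sjcv'
Delimiter: ';'
Split result: 'pyl', 'too', 'zng', 'cllc', 'sjcv'
Number of parts: 5


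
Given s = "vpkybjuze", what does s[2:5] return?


Input string: 'vpkybjuze'
Operation: slice [2:5]
Extract characters: s[2]='k', s[3]='y', s[4]='b'
Result: kyb


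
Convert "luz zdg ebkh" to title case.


Input string: 'luz zdg ebkh'
Operation: capitalize first letter of each word
Word transformations: 'luz'->'Luz', 'zdg'->'Zdg', 'ebkh'->'Ebkh'
Result: Luz Zdg Ebkh


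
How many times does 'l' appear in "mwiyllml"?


Input string: 'mwiyllml'
Target character: 'l'
Scan each position: s[4]='l', s[5]='l', s[7]='l'
Matches found at indices: 4, 5, 7
Total: 3


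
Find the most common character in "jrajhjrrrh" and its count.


Input: 'jrajhjrrrh'
Operation: tally each character
Counts: 'a':1, 'h':2, 'j':3, 'r':4
Maximum: 'r' appears 4 times


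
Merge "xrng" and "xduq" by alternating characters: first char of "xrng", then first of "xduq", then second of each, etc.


String 1: 'xrng'
String 2: 'xduq'
Operation: alternate characters
Pairs: 'x'+'x', 'r'+'d', 'n'+'u', 'g'+'q'
Result: xxrdnugq


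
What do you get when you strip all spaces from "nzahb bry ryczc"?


Input string: 'nzahb bry ryczc'
Operation: remove all spaces
Words: 'nzahb', 'bry', 'ryczc'
Join without spaces: nzahbbryryczc


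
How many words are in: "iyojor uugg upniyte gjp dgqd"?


Input string: 'iyojor uugg upniyte gjp dgqd'
Operation: split by spaces
Words found: 'iyojor', 'uugg', 'upniyte', 'gjp', 'dgqd'
Word count: 5


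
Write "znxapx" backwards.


Input string: 'znxapx'
Operation: reverse character order
Original order: 'z' -> 'n' -> 'x' -> 'a' -> 'p' -> 'x'
Reversed order: 'x' -> 'p' -> 'a' -> 'x' -> 'n' -> 'z'
Result: xpaxnz


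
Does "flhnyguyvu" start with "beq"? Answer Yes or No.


Input string: 'flhnyguyvu'
Prefix to check: 'beq'
First 3 characters of input: 'flh'
Match: False
Result: No


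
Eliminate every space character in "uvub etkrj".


Input string: 'uvub etkrj'
Operation: remove all spaces
Words: 'uvub', 'etkrj'
Join without spaces: uvubetkrj


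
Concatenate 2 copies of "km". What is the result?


Input string: 'km'
Operation: repeat 2 times
Concatenation: 'km' + 'km'
Result: kmkm


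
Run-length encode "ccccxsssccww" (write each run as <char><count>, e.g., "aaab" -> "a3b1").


Input: 'ccccxsssccww'
Operation: identify consecutive runs
Runs: 'cccc' -> c4, 'x' -> x1, 'sss' -> s3, 'cc' -> c2, 'ww' -> w2
Encoded: c4x1s3c2w2


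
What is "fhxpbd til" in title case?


Input string: 'fhxpbd til'
Operation: capitalize first letter of each word
Word transformations: 'fhxpbd'->'Fhxpbd', 'til'->'Til'
Result: Fhxpbd Til


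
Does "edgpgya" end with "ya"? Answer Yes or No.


Input string: 'edgpgya'
Suffix to check: 'ya'
Last 2 characters of input: 'ya'
Match: True
Result: Yes


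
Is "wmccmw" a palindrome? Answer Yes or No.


Input string: 'wmccmw'
Reversed: 'wmccmw'
Compare pairs: s[0]='w' vs s[5]='w' (match), s[1]='m' vs s[4]='m' (match), s[2]='c' vs s[3]='c' (match)
Palindrome: Yes


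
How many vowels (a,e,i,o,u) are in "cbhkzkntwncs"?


Input string: 'cbhkzkntwncs'
Operation: count vowels (a, e, i, o, u)
Scan: s[0]='c', s[1]='b', s[2]='h', s[3]='k', s[4]='z', s[5]='k', s[6]='n', s[7]='t', s[8]='w', s[9]='n', s[10]='c', s[11]='s'
Vowels found: 0
Result: 0


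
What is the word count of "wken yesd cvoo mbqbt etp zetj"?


Input string: 'wken yesd cvoo mbqbt etp zetj'
Operation: split by spaces
Words found: 'wken', 'yesd', 'cvoo', 'mbqbt', 'etp', 'zetj'
Word count: 6


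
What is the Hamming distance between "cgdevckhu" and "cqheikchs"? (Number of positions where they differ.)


String 1: 'cgdevckhu'
String 2: 'cqheikchs'
Compare each position: pos 0: 'c'=='c', pos 1: 'g'!='q', pos 2: 'd'!='h', pos 3: 'e'=='e', pos 4: 'v'!='i', pos 5: 'c'!='k', pos 6: 'k'!='c', pos 7: 'h'=='h', pos 8: 'u'!='s'
Differing positions: 6
Hamming distance: 6


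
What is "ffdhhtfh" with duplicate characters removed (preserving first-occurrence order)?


Input: 'ffdhhtfh'
Operation: keep first occurrence of each character
Scan: s[0]='f' new -> keep; s[1]='f' seen -> skip; s[2]='d' new -> keep; s[3]='h' new -> keep; s[4]='h' seen -> skip; s[5]='t' new -> keep; s[6]='f' seen -> skip; s[7]='h' seen -> skip
Result: fdht


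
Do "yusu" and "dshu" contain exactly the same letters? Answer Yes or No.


String 1: 'yusu' -> sorted: 'suuy'
String 2: 'dshu' -> sorted: 'dhsu'
Compare sorted forms: 'suuy' != 'dhsu'
Anagram: No


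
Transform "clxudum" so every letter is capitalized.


Input string: 'clxudum'
Operation: convert each letter to uppercase
Mapping: 'c'->'C', 'l'->'L', 'x'->'X', 'u'->'U', 'd'->'D', 'u'->'U', 'm'->'M'
Result: CLXUDUM


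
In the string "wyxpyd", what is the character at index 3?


Input string: 'wyxpyd'
Operation: get character at index 3
Index mapping: s[0]='w', s[1]='y', s[2]='x', s[3]='p'
Result: 'p'


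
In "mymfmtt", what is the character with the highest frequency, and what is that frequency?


Input: 'mymfmtt'
Operation: tally each character
Counts: 'f':1, 'm':3, 't':2, 'y':1
Maximum: 'm' appears 3 times


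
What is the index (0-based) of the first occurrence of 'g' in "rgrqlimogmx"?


Input string: 'rgrqlimogmx'
Target: 'g'
Scanning left to right: s[0]='r', s[1]='g'
First match at index: 1


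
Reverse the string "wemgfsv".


Input string: 'wemgfsv'
Operation: reverse character order
Original order: 'w' -> 'e' -> 'm' -> 'g' -> 'f' -> 's' -> 'v'
Reversed order: 'v' -> 's' -> 'f' -> 'g' -> 'm' -> 'e' -> 'w'
Result: vsfgmew


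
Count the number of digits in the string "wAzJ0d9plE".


Input string: 'wAzJ0d9plE'
Operation: count digit characters (0-9)
Scan: 'w', 'A', 'z', 'J', '0'(digit), 'd', '9'(digit), 'p', 'l', 'E'
Digits found: 2
Result: 2


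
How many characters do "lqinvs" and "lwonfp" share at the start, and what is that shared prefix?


String 1: 'lqinvs'
String 2: 'lwonfp'
Compare position by position:
pos 0: 'l' vs 'l' match
pos 1: 'q' vs 'w' differ -> stop
Longest common prefix: "l" (length 1)


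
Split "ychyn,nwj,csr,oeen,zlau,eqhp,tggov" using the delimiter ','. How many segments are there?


Input string: 'ychyn,nwj,csr,oeen,zlau,eqhp,tggov'
Delimiter: ','
Split result: 'ychyn', 'nwj', 'csr', 'oeen', 'zlau', 'eqhp', 'tggov'
Number of parts: 7


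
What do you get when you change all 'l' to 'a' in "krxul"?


Input string: 'krxul'
Operation: replace 'l' with 'a'
Positions of 'l': 4
After replacement: krxua


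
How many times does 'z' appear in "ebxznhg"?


Input string: 'ebxznhg'
Target character: 'z'
Scan each position: s[3]='z'
Matches found at indices: 3
Total: 1


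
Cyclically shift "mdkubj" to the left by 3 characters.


Input: 'mdkubj', shift = 3
Operation: split at index 3 and swap parts
Front part s[0:3] = 'mdk'
Back part s[3:] = 'ubj'
Rotated = back + front = 'ubj' + 'mdk'
Result: ubjmdk


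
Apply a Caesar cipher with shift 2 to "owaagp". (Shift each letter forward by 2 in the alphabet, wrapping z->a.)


Input: 'owaagp', shift = 2
Operation: for each letter, (position + 2) mod 26
Mapping: 'o'(14+2=16)->'q', 'w'(22+2=24)->'y', 'a'(0+2=2)->'c', 'a'(0+2=2)->'c', 'g'(6+2=8)->'i', 'p'(15+2=17)->'r'
Result: qyccir


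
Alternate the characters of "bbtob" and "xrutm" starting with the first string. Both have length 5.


String 1: 'bbtob'
String 2: 'xrutm'
Operation: alternate characters
Pairs: 'b'+'x', 'b'+'r', 't'+'u', 'o'+'t', 'b'+'m'
Result: bxbrtuotbm


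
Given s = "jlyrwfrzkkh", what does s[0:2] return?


Input string: 'jlyrwfrzkkh'
Operation: slice [0:2]
Extract characters: s[0]='j', s[1]='l'
Result: jl


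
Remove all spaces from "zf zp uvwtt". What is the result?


Input string: 'zf zp uvwtt'
Operation: remove all spaces
Words: 'zf', 'zp', 'uvwtt'
Join without spaces: zfzpuvwtt


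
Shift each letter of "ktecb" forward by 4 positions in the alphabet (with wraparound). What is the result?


Input: 'ktecb', shift = 4
Operation: for each letter, (position + 4) mod 26
Mapping: 'k'(10+4=14)->'o', 't'(19+4=23)->'x', 'e'(4+4=8)->'i', 'c'(2+4=6)->'g', 'b'(1+4=5)->'f'
Result: oxigf


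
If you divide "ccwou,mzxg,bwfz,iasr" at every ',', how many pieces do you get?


Input string: 'ccwou,mzxg,bwfz,iasr'
Delimiter: ','
Split result: 'ccwou', 'mzxg', 'bwfz', 'iasr'
Number of parts: 4


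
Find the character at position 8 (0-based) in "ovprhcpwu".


Input string: 'ovprhcpwu'
Operation: get character at index 8
Index mapping: s[0]='o', s[1]='v', s[2]='p', s[3]='r', s[4]='h', s[5]='c', s[6]='p', s[7]='w', s[8]='u'
Result: 'u'


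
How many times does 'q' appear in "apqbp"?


Input string: 'apqbp'
Target character: 'q'
Scan each position: s[2]='q'
Matches found at indices: 2
Total: 1


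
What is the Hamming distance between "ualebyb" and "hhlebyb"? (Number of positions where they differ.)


String 1: 'ualebyb'
String 2: 'hhlebyb'
Compare each position: pos 0: 'u'!='h', pos 1: 'a'!='h', pos 2: 'l'=='l', pos 3: 'e'=='e', pos 4: 'b'=='b', pos 5: 'y'=='y', pos 6: 'b'=='b'
Differing positions: 2
Hamming distance: 2


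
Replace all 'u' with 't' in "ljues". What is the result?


Input string: 'ljues'
Operation: replace 'u' with 't'
Positions of 'u': 2
After replacement: ljtes


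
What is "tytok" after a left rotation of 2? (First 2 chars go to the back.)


Input: 'tytok', shift = 2
Operation: split at index 2 and swap parts
Front part s[0:2] = 'ty'
Back part s[2:] = 'tok'
Rotated = back + front = 'tok' + 'ty'
Result: tokty


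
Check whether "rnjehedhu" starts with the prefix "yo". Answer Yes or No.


Input string: 'rnjehedhu'
Prefix to check: 'yo'
First 2 characters of input: 'rn'
Match: False
Result: No


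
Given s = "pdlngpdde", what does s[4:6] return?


Input string: 'pdlngpdde'
Operation: slice [4:6]
Extract characters: s[4]='g', s[5]='p'
Result: gp


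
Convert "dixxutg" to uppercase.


Input string: 'dixxutg'
Operation: convert each letter to uppercase
Mapping: 'd'->'D', 'i'->'I', 'x'->'X', 'x'->'X', 'u'->'U', 't'->'T', 'g'->'G'
Result: DIXXUTG
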